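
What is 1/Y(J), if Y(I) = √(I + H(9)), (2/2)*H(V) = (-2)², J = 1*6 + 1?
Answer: √11/11 ≈ 0.30151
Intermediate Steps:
J = 7 (J = 6 + 1 = 7)
H(V) = 4 (H(V) = (-2)² = 4)
Y(I) = √(4 + I) (Y(I) = √(I + 4) = √(4 + I))
1/Y(J) = 1/(√(4 + 7)) = 1/(√11) = √11/11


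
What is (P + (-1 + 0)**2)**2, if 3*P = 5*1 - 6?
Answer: 4/9 ≈ 0.44444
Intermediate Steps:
P = -1/3 (P = (5*1 - 6)/3 = (5 - 6)/3 = (1/3)*(-1) = -1/3 ≈ -0.33333)
(P + (-1 + 0)**2)**2 = (-1/3 + (-1 + 0)**2)**2 = (-1/3 + (-1)**2)**2 = (-1/3 + 1)**2 = (2/3)**2 = 4/9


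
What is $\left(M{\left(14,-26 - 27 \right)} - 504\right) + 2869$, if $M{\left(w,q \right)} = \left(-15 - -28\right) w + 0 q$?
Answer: $2547$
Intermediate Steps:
$M{\left(w,q \right)} = 13 w$ ($M{\left(w,q \right)} = \left(-15 + 28\right) w + 0 = 13 w + 0 = 13 w$)
$\left(M{\left(14,-26 - 27 \right)} - 504\right) + 2869 = \left(13 \cdot 14 - 504\right) + 2869 = \left(182 - 504\right) + 2869 = -322 + 2869 = 2547$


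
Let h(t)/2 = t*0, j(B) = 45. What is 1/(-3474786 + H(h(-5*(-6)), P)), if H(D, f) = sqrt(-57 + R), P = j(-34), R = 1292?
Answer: -3474786/12074137744561 - sqrt(1235)/12074137744561 ≈ -2.8779e-7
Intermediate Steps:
h(t) = 0 (h(t) = 2*(t*0) = 2*0 = 0)
P = 45
H(D, f) = sqrt(1235) (H(D, f) = sqrt(-57 + 1292) = sqrt(1235))
1/(-3474786 + H(h(-5*(-6)), P)) = 1/(-3474786 + sqrt(1235))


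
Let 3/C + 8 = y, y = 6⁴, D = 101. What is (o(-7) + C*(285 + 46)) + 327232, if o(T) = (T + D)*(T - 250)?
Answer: 390360305/1288 ≈ 3.0308e+5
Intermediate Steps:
o(T) = (-250 + T)*(101 + T) (o(T) = (T + 101)*(T - 250) = (101 + T)*(-250 + T) = (-250 + T)*(101 + T))
y = 1296
C = 3/1288 (C = 3/(-8 + 1296) = 3/1288 ≈ 0.0023292)
(o(-7) + C*(285 + 46)) + 327232 = ((-25250 + (-7)² - 149*(-7)) + 3*(285 + 46)/1288) + 327232 = ((-25250 + 49 + 1043) + (3/1288)*331) + 327232 = (-24158 + 993/1288) + 327232 = -31114511/1288 + 327232 = 390360305/1288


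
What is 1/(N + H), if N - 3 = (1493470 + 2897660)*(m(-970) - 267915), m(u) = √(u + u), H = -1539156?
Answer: -130716792567/153781922887384068399401 - 2927420*I*√485/461345768662152205198203 ≈ -8.5001e-13 - 1.3974e-16*I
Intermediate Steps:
m(u) = √2*√u (m(u) = √(2*u) = √2*√u)
N = -1176449593947 + 8782260*I*√485 (N = 3 + (1493470 + 2897660)*(√2*√(-970) - 267915) = 3 + 4391130*(√2*(I*√970) - 267915) = 3 + 4391130*(2*I*√485 - 267915) = 3 + 4391130*(-267915 + 2*I*√485) = 3 + (-1176449593950 + 8782260*I*√485) = -1176449593947 + 8782260*I*√485 ≈ -1.1764e+12 + 1.9341e+8*I)
1/(N + H) = 1/((-1176449593947 + 8782260*I*√485) - 1539156) = 1/(-1176451133103 + 8782260*I*√485)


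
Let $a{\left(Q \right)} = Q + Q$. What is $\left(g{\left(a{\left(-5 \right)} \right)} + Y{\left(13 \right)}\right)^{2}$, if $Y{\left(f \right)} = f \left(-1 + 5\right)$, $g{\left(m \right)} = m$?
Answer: $1764$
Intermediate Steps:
$a{\left(Q \right)} = 2 Q$
$Y{\left(f \right)} = 4 f$ ($Y{\left(f \right)} = f 4 = 4 f$)
$\left(g{\left(a{\left(-5 \right)} \right)} + Y{\left(13 \right)}\right)^{2} = \left(2 \left(-5\right) + 4 \cdot 13\right)^{2} = \left(-10 + 52\right)^{2} = 42^{2} = 1764$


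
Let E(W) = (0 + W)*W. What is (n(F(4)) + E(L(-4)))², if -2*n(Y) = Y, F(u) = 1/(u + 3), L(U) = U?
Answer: 49729/196 ≈ 253.72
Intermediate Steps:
F(u) = 1/(3 + u)
E(W) = W² (E(W) = W*W = W²)
n(Y) = -Y/2
(n(F(4)) + E(L(-4)))² = (-1/(2*(3 + 4)) + (-4)²)² = (-½/7 + 16)² = (-½*⅐ + 16)² = (-1/14 + 16)² = (223/14)² = 49729/196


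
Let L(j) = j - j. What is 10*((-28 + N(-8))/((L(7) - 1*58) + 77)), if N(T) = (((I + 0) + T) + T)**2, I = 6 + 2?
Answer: 360/19 ≈ 18.947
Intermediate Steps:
L(j) = 0
I = 8
N(T) = (8 + 2*T)**2 (N(T) = (((8 + 0) + T) + T)**2 = ((8 + T) + T)**2 = (8 + 2*T)**2)
10*((-28 + N(-8))/((L(7) - 1*58) + 77)) = 10*((-28 + 4*(4 - 8)**2)/((0 - 1*58) + 77)) = 10*((-28 + 4*(-4)**2)/((0 - 58) + 77)) = 10*((-28 + 4*16)/(-58 + 77)) = 10*((-28 + 64)/19) = 10*(36*(1/19)) = 10*(36/19) = 360/19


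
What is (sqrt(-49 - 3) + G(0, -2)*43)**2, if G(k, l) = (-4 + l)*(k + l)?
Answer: 266204 + 2064*I*sqrt(13) ≈ 2.662e+5 + 7441.9*I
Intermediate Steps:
(sqrt(-49 - 3) + G(0, -2)*43)**2 = (sqrt(-49 - 3) + ((-2)**2 - 4*0 - 4*(-2) + 0*(-2))*43)**2 = (sqrt(-52) + (4 + 0 + 8 + 0)*43)**2 = (2*I*sqrt(13) + 12*43)**2 = (2*I*sqrt(13) + 516)**2 = (516 + 2*I*sqrt(13))**2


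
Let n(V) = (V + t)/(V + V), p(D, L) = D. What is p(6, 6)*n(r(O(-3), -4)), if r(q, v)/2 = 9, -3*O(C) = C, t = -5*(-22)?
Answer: 64/3 ≈ 21.333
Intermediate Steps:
t = 110
O(C) = -C/3
r(q, v) = 18 (r(q, v) = 2*9 = 18)
n(V) = (110 + V)/(2*V) (n(V) = (V + 110)/(V + V) = (110 + V)/((2*V)) = (110 + V)*(1/(2*V)) = (110 + V)/(2*V))
p(6, 6)*n(r(O(-3), -4)) = 6*((½)*(110 + 18)/18) = 6*((½)*(1/18)*128) = 6*(32/9) = 64/3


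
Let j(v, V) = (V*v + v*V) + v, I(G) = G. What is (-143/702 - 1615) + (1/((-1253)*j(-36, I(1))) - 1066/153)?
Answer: -3731817401/2300508 ≈ -1622.2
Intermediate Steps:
j(v, V) = v + 2*V*v (j(v, V) = (V*v + V*v) + v = 2*V*v + v = v + 2*V*v)
(-143/702 - 1615) + (1/((-1253)*j(-36, I(1))) - 1066/153) = (-143/702 - 1615) + (1/((-1253)*((-36*(1 + 2*1)))) - 1066/153) = (-143/702 - 1615) + (-(-1/(36*(1 + 2)))/1253 - 1066*1/153) = (-1*11/54 - 1615) + (-1/(1253*((-36*3))) - 1066/153) = (-11/54 - 1615) + (-1/1253/(-108) - 1066/153) = -87221/54 + (-1/1253*(-1/108) - 1066/153) = -87221/54 + (1/135324 - 1066/153) = -87221/54 - 16028359/2300508 = -3731817401/2300508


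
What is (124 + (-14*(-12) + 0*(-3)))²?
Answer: 85264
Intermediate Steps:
(124 + (-14*(-12) + 0*(-3)))² = (124 + (168 + 0))² = (124 + 168)² = 292² = 85264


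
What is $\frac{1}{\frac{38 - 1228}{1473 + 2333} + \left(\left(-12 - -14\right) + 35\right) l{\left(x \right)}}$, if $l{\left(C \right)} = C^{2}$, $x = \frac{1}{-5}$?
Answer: $\frac{47575}{55536} \approx 0.85665$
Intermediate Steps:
$x = - \frac{1}{5} \approx -0.2$
$\frac{1}{\frac{38 - 1228}{1473 + 2333} + \left(\left(-12 - -14\right) + 35\right) l{\left(x \right)}} = \frac{1}{\frac{38 - 1228}{1473 + 2333} + \left(\left(-12 - -14\right) + 35\right) \left(- \frac{1}{5}\right)^{2}} = \frac{1}{- \frac{1190}{3806} + \left(\left(-12 + 14\right) + 35\right) \frac{1}{25}} = \frac{1}{\left(-1190\right) \frac{1}{3806} + \left(2 + 35\right) \frac{1}{25}} = \frac{1}{- \frac{595}{1903} + 37 \cdot \frac{1}{25}} = \frac{1}{- \frac{595}{1903} + \frac{37}{25}} = \frac{1}{\frac{55536}{47575}} = \frac{47575}{55536}$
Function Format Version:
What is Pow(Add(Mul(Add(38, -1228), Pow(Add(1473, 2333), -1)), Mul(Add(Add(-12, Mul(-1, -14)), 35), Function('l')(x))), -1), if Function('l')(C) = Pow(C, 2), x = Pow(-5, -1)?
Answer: Rational(47575, 55536) ≈ 0.85665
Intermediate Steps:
x = Rational(-1, 5) ≈ -0.20000
Pow(Add(Mul(Add(38, -1228), Pow(Add(1473, 2333), -1)), Mul(Add(Add(-12, Mul(-1, -14)), 35), Function('l')(x))), -1) = Pow(Add(Mul(Add(38, -1228), Pow(Add(1473, 2333), -1)), Mul(Add(Add(-12, Mul(-1, -14)), 35), Pow(Rational(-1, 5), 2))), -1) = Pow(Add(Mul(-1190, Pow(3806, -1)), Mul(Add(Add(-12, 14), 35), Rational(1, 25))), -1) = Pow(Add(Mul(-1190, Rational(1, 3806)), Mul(Add(2, 35), Rational(1, 25))), -1) = Pow(Add(Rational(-595, 1903), Mul(37, Rational(1, 25))), -1) = Pow(Add(Rational(-595, 1903), Rational(37, 25)), -1) = Pow(Rational(55536, 47575), -1) = Rational(47575, 55536)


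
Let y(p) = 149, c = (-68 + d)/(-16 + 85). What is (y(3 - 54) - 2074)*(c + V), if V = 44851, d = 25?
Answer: -5957251300/69 ≈ -8.6337e+7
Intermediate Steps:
c = -43/69 (c = (-68 + 25)/(-16 + 85) = -43/69 ≈ -0.62319)
(y(3 - 54) - 2074)*(c + V) = (149 - 2074)*(-43/69 + 44851) = -1925*3094676/69 = -5957251300/69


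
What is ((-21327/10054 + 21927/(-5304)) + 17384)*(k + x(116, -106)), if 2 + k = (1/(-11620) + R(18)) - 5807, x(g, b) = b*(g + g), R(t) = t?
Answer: -54528222587449775193/103275492320 ≈ -5.2799e+8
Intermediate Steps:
x(g, b) = 2*b*g (x(g, b) = b*(2*g) = 2*b*g)
k = -67291421/11620 (k = -2 + ((1/(-11620) + 18) - 5807) = -2 + ((-1/11620 + 18) - 5807) = -2 + (209159/11620 - 5807) = -2 - 67268181/11620 = -67291421/11620 ≈ -5791.0)
((-21327/10054 + 21927/(-5304)) + 17384)*(k + x(116, -106)) = ((-21327/10054 + 21927/(-5304)) + 17384)*(-67291421/11620 + 2*(-106)*116) = ((-21327*1/10054 + 21927*(-1/5304)) + 17384)*(-67291421/11620 - 24592) = ((-21327/10054 - 7309/1768) + 17384)*(-353050461/11620) = (-55595411/8887736 + 17384)*(-353050461/11620) = (154448807213/8887736)*(-353050461/11620) = -54528222587449775193/103275492320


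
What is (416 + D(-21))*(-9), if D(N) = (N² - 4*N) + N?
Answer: -8280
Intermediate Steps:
D(N) = N² - 3*N
(416 + D(-21))*(-9) = (416 - 21*(-3 - 21))*(-9) = (416 - 21*(-24))*(-9) = (416 + 504)*(-9) = 920*(-9) = -8280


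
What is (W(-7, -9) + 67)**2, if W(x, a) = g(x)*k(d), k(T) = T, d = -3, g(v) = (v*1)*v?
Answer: 6400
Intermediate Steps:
g(v) = v**2 (g(v) = v*v = v**2)
W(x, a) = -3*x**2 (W(x, a) = x**2*(-3) = -3*x**2)
(W(-7, -9) + 67)**2 = (-3*(-7)**2 + 67)**2 = (-3*49 + 67)**2 = (-147 + 67)**2 = (-80)**2 = 6400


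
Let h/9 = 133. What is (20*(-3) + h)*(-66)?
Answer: -75042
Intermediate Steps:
h = 1197 (h = 9*133 = 1197)
(20*(-3) + h)*(-66) = (20*(-3) + 1197)*(-66) = (-60 + 1197)*(-66) = 1137*(-66) = -75042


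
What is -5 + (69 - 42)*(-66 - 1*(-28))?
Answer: -1031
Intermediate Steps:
-5 + (69 - 42)*(-66 - 1*(-28)) = -5 + 27*(-66 + 28) = -5 + 27*(-38) = -5 - 1026 = -1031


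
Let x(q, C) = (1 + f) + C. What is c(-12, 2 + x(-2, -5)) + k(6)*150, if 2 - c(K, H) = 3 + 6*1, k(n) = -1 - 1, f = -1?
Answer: -307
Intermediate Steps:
x(q, C) = C (x(q, C) = (1 - 1) + C = 0 + C = C)
k(n) = -2
c(K, H) = -7 (c(K, H) = 2 - (3 + 6*1) = 2 - (3 + 6) = 2 - 1*9 = 2 - 9 = -7)
c(-12, 2 + x(-2, -5)) + k(6)*150 = -7 - 2*150 = -7 - 300 = -307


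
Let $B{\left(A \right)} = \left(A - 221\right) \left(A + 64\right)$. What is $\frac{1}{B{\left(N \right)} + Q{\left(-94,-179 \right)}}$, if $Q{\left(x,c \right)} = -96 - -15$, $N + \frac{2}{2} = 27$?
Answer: $- \frac{1}{17631} \approx -5.6718 \cdot 10^{-5}$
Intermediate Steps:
$N = 26$ ($N = -1 + 27 = 26$)
$Q{\left(x,c \right)} = -81$ ($Q{\left(x,c \right)} = -96 + 15 = -81$)
$B{\left(A \right)} = \left(-221 + A\right) \left(64 + A\right)$
$\frac{1}{B{\left(N \right)} + Q{\left(-94,-179 \right)}} = \frac{1}{\left(-14144 + 26^{2} - 4082\right) - 81} = \frac{1}{\left(-14144 + 676 - 4082\right) - 81} = \frac{1}{-17550 - 81} = \frac{1}{-17631} = - \frac{1}{17631}$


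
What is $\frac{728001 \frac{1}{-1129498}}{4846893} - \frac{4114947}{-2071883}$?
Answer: $\frac{7509168691091626425}{3780879801587097154} \approx 1.9861$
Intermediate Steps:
$\frac{728001 \frac{1}{-1129498}}{4846893} - \frac{4114947}{-2071883} = 728001 \left(- \frac{1}{1129498}\right) \frac{1}{4846893} - - \frac{4114947}{2071883} = \left(- \frac{728001}{1129498}\right) \frac{1}{4846893} + \frac{4114947}{2071883} = - \frac{242667}{1824851983238} + \frac{4114947}{2071883} = \frac{7509168691091626425}{3780879801587097154}$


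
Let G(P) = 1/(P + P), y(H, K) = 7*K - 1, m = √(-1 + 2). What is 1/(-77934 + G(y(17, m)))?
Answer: -12/935207 ≈ -1.2831e-5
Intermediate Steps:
m = 1 (m = √1 = 1)
y(H, K) = -1 + 7*K
G(P) = 1/(2*P)
1/(-77934 + G(y(17, m))) = 1/(-77934 + 1/(2*(-1 + 7*1))) = 1/(-77934 + 1/(2*(-1 + 7))) = 1/(-77934 + (½)/6) = 1/(-77934 + (½)*(⅙)) = 1/(-77934 + 1/12) = 1/(-935207/12) = -12/935207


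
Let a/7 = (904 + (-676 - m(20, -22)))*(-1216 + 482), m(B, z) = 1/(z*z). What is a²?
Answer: 80367554741574961/58564 ≈ 1.3723e+12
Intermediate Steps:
m(B, z) = z⁻² (m(B, z) = 1/(z²) = z⁻²)
a = -283491719/242 (a = 7*((904 + (-676 - 1/(-22)²))*(-1216 + 482)) = 7*((904 + (-676 - 1*1/484))*(-734)) = 7*((904 + (-676 - 1/484))*(-734)) = 7*((904 - 327185/484)*(-734)) = 7*((110351/484)*(-734)) = 7*(-40498817/242) = -283491719/242 ≈ -1.1715e+6)
a² = (-283491719/242)² = 80367554741574961/58564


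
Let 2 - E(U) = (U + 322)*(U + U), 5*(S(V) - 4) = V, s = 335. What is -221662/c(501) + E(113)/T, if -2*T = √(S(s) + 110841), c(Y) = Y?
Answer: -221662/501 + 24577*√1733/1733 ≈ 147.94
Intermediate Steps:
S(V) = 4 + V/5
E(U) = 2 - 2*U*(322 + U) (E(U) = 2 - (U + 322)*(U + U) = 2 - (322 + U)*2*U = 2 - 2*U*(322 + U))
T = -4*√1733 (T = -√((4 + (⅕)*335) + 110841)/2 = -√((4 + 67) + 110841)/2 = -√(71 + 110841)/2 = -4*√1733 ≈ -166.52)
-221662/c(501) + E(113)/T = -221662/501 + (2 - 644*113 - 2*113²)/((-4*√1733)) = -221662*1/501 + (2 - 72772 - 2*12769)*(-√1733/6932) = -221662/501 + (2 - 72772 - 25538)*(-√1733/6932) = -221662/501 - (-24577)*√1733/1733 = -221662/501 + 24577*√1733/1733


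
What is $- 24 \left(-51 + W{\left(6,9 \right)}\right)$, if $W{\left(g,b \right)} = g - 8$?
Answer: $1272$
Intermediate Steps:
$W{\left(g,b \right)} = -8 + g$
$- 24 \left(-51 + W{\left(6,9 \right)}\right) = - 24 \left(-51 + \left(-8 + 6\right)\right) = - 24 \left(-51 - 2\right) = \left(-24\right) \left(-53\right) = 1272$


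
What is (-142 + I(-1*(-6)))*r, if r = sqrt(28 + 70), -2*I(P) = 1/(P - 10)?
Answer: -7945*sqrt(2)/8 ≈ -1404.5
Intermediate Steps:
I(P) = -1/(2*(-10 + P)) (I(P) = -1/(2*(P - 10)) = -1/(2*(-10 + P)))
r = 7*sqrt(2) (r = sqrt(98) = 7*sqrt(2) ≈ 9.8995)
(-142 + I(-1*(-6)))*r = (-142 - 1/(-20 + 2*(-1*(-6))))*(7*sqrt(2)) = (-142 - 1/(-20 + 2*6))*(7*sqrt(2)) = (-142 - 1/(-20 + 12))*(7*sqrt(2)) = (-142 - 1/(-8))*(7*sqrt(2)) = (-142 - 1*(-1/8))*(7*sqrt(2)) = (-142 + 1/8)*(7*sqrt(2)) = -7945*sqrt(2)/8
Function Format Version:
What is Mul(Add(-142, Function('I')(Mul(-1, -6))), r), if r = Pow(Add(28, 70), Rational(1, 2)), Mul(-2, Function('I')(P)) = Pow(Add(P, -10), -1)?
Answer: Mul(Rational(-7945, 8), Pow(2, Rational(1, 2))) ≈ -1404.5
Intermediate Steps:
Function('I')(P) = Mul(Rational(-1, 2), Pow(Add(-10, P), -1)) (Function('I')(P) = Mul(Rational(-1, 2), Pow(Add(P, -10), -1)) = Mul(Rational(-1, 2), Pow(Add(-10, P), -1)))
r = Mul(7, Pow(2, Rational(1, 2))) (r = Pow(98, Rational(1, 2)) = Mul(7, Pow(2, Rational(1, 2))) ≈ 9.8995)
Mul(Add(-142, Function('I')(Mul(-1, -6))), r) = Mul(Add(-142, Mul(-1, Pow(Add(-20, Mul(2, Mul(-1, -6))), -1))), Mul(7, Pow(2, Rational(1, 2)))) = Mul(Add(-142, Mul(-1, Pow(Add(-20, Mul(2, 6)), -1))), Mul(7, Pow(2, Rational(1, 2)))) = Mul(Add(-142, Mul(-1, Pow(Add(-20, 12), -1))), Mul(7, Pow(2, Rational(1, 2)))) = Mul(Add(-142, Mul(-1, Pow(-8, -1))), Mul(7, Pow(2, Rational(1, 2)))) = Mul(Add(-142, Mul(-1, Rational(-1, 8))), Mul(7, Pow(2, Rational(1, 2)))) = Mul(Add(-142, Rational(1, 8)), Mul(7, Pow(2, Rational(1, 2)))) = Mul(Rational(-1135, 8), Mul(7, Pow(2, Rational(1, 2)))) = Mul(Rational(-7945, 8), Pow(2, Rational(1, 2)))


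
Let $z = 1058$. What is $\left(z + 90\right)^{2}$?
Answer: $1317904$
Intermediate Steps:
$\left(z + 90\right)^{2} = \left(1058 + 90\right)^{2} = 1148^{2} = 1317904$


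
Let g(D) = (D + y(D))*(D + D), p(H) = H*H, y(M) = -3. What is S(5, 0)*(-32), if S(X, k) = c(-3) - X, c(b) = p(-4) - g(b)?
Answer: 800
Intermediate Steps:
p(H) = H²
g(D) = 2*D*(-3 + D) (g(D) = (D - 3)*(D + D) = (-3 + D)*(2*D) = 2*D*(-3 + D))
c(b) = 16 - 2*b*(-3 + b) (c(b) = (-4)² - 2*b*(-3 + b) = 16 - 2*b*(-3 + b))
S(X, k) = -20 - X (S(X, k) = (16 - 2*(-3)*(-3 - 3)) - X = (16 - 2*(-3)*(-6)) - X = (16 - 36) - X = -20 - X)
S(5, 0)*(-32) = (-20 - 1*5)*(-32) = (-20 - 5)*(-32) = -25*(-32) = 800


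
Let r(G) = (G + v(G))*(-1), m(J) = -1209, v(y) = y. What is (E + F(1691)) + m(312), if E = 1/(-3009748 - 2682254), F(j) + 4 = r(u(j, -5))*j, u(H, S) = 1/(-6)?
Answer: -1232002211/1897334 ≈ -649.33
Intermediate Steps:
u(H, S) = -⅙ (u(H, S) = 1*(-⅙) = -⅙)
r(G) = -2*G (r(G) = (G + G)*(-1) = (2*G)*(-1) = -2*G)
F(j) = -4 + j/3 (F(j) = -4 + (-2*(-⅙))*j = -4 + j/3)
E = -1/5692002 (E = 1/(-5692002) = -1/5692002 ≈ -1.7569e-7)
(E + F(1691)) + m(312) = (-1/5692002 + (-4 + (⅓)*1691)) - 1209 = (-1/5692002 + (-4 + 1691/3)) - 1209 = (-1/5692002 + 1679/3) - 1209 = 1061874595/1897334 - 1209 = -1232002211/1897334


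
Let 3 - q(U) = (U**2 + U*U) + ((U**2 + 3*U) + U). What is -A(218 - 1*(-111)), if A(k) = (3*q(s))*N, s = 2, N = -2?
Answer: -102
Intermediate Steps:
q(U) = 3 - 4*U - 3*U**2 (q(U) = 3 - ((U**2 + U*U) + ((U**2 + 3*U) + U)) = 3 - ((U**2 + U**2) + (U**2 + 4*U)) = 3 - (2*U**2 + (U**2 + 4*U)) = 3 - (3*U**2 + 4*U) = 3 + (-4*U - 3*U**2) = 3 - 4*U - 3*U**2)
A(k) = 102 (A(k) = (3*(3 - 4*2 - 3*2**2))*(-2) = (3*(3 - 8 - 3*4))*(-2) = (3*(3 - 8 - 12))*(-2) = (3*(-17))*(-2) = -51*(-2) = 102)
-A(218 - 1*(-111)) = -1*102 = -102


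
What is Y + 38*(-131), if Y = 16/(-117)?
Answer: -582442/117 ≈ -4978.1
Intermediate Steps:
Y = -16/117 (Y = 16*(-1/117) = -16/117 ≈ -0.13675)
Y + 38*(-131) = -16/117 + 38*(-131) = -16/117 - 4978 = -582442/117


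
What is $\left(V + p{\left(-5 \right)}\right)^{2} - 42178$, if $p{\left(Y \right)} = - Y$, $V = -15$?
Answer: $-42078$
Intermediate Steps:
$\left(V + p{\left(-5 \right)}\right)^{2} - 42178 = \left(-15 - -5\right)^{2} - 42178 = \left(-15 + 5\right)^{2} - 42178 = \left(-10\right)^{2} - 42178 = 100 - 42178 = -42078$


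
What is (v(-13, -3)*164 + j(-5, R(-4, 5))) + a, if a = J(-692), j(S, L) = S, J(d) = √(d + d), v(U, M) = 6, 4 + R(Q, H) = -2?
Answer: 979 + 2*I*√346 ≈ 979.0 + 37.202*I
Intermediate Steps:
R(Q, H) = -6 (R(Q, H) = -4 - 2 = -6)
J(d) = √2*√d (J(d) = √(2*d) = √2*√d)
a = 2*I*√346 (a = √2*√(-692) = √2*(2*I*√173) = 2*I*√346 ≈ 37.202*I)
(v(-13, -3)*164 + j(-5, R(-4, 5))) + a = (6*164 - 5) + 2*I*√346 = (984 - 5) + 2*I*√346 = 979 + 2*I*√346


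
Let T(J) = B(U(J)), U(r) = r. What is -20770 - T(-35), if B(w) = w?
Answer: -20735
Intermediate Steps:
T(J) = J
-20770 - T(-35) = -20770 - 1*(-35) = -20770 + 35 = -20735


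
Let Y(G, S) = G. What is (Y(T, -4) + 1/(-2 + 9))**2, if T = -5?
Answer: 1156/49 ≈ 23.592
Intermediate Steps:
(Y(T, -4) + 1/(-2 + 9))**2 = (-5 + 1/(-2 + 9))**2 = (-5 + 1/7)**2 = (-34/7)**2 = 1156/49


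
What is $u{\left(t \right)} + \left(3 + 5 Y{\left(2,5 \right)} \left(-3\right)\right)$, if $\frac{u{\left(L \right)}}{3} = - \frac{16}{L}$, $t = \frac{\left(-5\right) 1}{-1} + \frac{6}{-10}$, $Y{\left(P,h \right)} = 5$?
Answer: $- \frac{912}{11} \approx -82.909$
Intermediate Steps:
$t = \frac{22}{5}$ ($t = \left(-5\right) \left(-1\right) + 6 \left(- \frac{1}{10}\right) = 5 - \frac{3}{5} = \frac{22}{5} \approx 4.4$)
$u{\left(L \right)} = - \frac{48}{L}$ ($u{\left(L \right)} = 3 \left(- \frac{16}{L}\right) = - \frac{48}{L}$)
$u{\left(t \right)} + \left(3 + 5 Y{\left(2,5 \right)} \left(-3\right)\right) = - \frac{48}{\frac{22}{5}} + \left(3 + 5 \cdot 5 \left(-3\right)\right) = \left(-48\right) \frac{5}{22} + \left(3 + 25 \left(-3\right)\right) = - \frac{120}{11} + \left(3 - 75\right) = - \frac{120}{11} - 72 = - \frac{912}{11}$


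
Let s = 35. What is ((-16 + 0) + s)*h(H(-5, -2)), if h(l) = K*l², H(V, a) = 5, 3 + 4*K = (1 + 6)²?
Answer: 10925/2 ≈ 5462.5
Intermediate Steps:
K = 23/2 (K = -¾ + (1 + 6)²/4 = -¾ + (¼)*7² = -¾ + (¼)*49 = -¾ + 49/4 = 23/2 ≈ 11.500)
h(l) = 23*l²/2
((-16 + 0) + s)*h(H(-5, -2)) = ((-16 + 0) + 35)*((23/2)*5²) = (-16 + 35)*((23/2)*25) = 19*(575/2) = 10925/2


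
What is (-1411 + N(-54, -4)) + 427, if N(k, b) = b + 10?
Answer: -978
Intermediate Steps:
N(k, b) = 10 + b
(-1411 + N(-54, -4)) + 427 = (-1411 + (10 - 4)) + 427 = (-1411 + 6) + 427 = -1405 + 427 = -978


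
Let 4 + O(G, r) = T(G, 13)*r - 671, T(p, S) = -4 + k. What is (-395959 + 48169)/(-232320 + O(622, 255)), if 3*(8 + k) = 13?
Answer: 34779/23495 ≈ 1.4803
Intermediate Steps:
k = -11/3 (k = -8 + (1/3)*13 = -8 + 13/3 = -11/3 ≈ -3.6667)
T(p, S) = -23/3 (T(p, S) = -4 - 11/3 = -23/3)
O(G, r) = -675 - 23*r/3 (O(G, r) = -4 + (-23*r/3 - 671) = -4 + (-671 - 23*r/3) = -675 - 23*r/3)
(-395959 + 48169)/(-232320 + O(622, 255)) = (-395959 + 48169)/(-232320 + (-675 - 23/3*255)) = -347790/(-232320 + (-675 - 1955)) = -347790/(-232320 - 2630) = -347790/(-234950) = -347790*(-1/234950) = 34779/23495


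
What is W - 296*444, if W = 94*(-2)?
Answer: -131612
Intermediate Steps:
W = -188
W - 296*444 = -188 - 296*444 = -188 - 131424 = -131612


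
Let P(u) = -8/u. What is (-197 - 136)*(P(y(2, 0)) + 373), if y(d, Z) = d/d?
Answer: -121545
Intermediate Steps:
y(d, Z) = 1
(-197 - 136)*(P(y(2, 0)) + 373) = (-197 - 136)*(-8/1 + 373) = -333*(-8*1 + 373) = -333*(-8 + 373) = -333*365 = -121545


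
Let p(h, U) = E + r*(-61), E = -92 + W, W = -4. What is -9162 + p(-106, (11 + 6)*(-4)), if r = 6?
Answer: -9624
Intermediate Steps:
E = -96 (E = -92 - 4 = -96)
p(h, U) = -462 (p(h, U) = -96 + 6*(-61) = -96 - 366 = -462)
-9162 + p(-106, (11 + 6)*(-4)) = -9162 - 462 = -9624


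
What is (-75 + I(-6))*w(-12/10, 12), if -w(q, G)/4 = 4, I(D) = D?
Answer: 1296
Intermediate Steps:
w(q, G) = -16 (w(q, G) = -4*4 = -16)
(-75 + I(-6))*w(-12/10, 12) = (-75 - 6)*(-16) = -81*(-16) = 1296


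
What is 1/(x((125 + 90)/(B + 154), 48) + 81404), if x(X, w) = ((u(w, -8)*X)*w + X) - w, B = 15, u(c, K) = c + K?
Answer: 169/14162179 ≈ 1.1933e-5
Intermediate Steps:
u(c, K) = K + c
x(X, w) = X - w + X*w*(-8 + w) (x(X, w) = (((-8 + w)*X)*w + X) - w = ((X*(-8 + w))*w + X) - w = (X*w*(-8 + w) + X) - w = (X + X*w*(-8 + w)) - w = X - w + X*w*(-8 + w))
1/(x((125 + 90)/(B + 154), 48) + 81404) = 1/(((125 + 90)/(15 + 154) - 1*48 + ((125 + 90)/(15 + 154))*48*(-8 + 48)) + 81404) = 1/((215/169 - 48 + (215/169)*48*40) + 81404) = 1/((215/169 - 48 + 412800/169) + 81404) = 1/(404903/169 + 81404) = 1/(14162179/169) = 169/14162179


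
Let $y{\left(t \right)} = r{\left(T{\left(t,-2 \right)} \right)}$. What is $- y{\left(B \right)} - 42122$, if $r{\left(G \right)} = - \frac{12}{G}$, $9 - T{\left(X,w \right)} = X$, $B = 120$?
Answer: $- \frac{1558518}{37} \approx -42122.0$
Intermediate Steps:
$T{\left(X,w \right)} = 9 - X$
$y{\left(t \right)} = - \frac{12}{9 - t}$
$- y{\left(B \right)} - 42122 = - \frac{12}{-9 + 120} - 42122 = - \frac{12}{111} - 42122 = \left(-1\right) \frac{4}{37} - 42122 = - \frac{4}{37} - 42122 = - \frac{1558518}{37}$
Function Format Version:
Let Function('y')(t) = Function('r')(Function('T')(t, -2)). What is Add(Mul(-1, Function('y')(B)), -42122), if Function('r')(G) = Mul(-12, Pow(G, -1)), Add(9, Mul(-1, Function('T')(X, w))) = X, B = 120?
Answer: Rational(-1558518, 37) ≈ -42122.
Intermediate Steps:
Function('T')(X, w) = Add(9, Mul(-1, X))
Function('y')(t) = Mul(-12, Pow(Add(9, Mul(-1, t)), -1))
Add(Mul(-1, Function('y')(B)), -42122) = Add(Mul(-1, Mul(12, Pow(Add(-9, 120), -1))), -42122) = Add(Mul(-1, Mul(12, Pow(111, -1))), -42122) = Add(Mul(-1, Mul(12, Rational(1, 111))), -42122) = Add(Mul(-1, Rational(4, 37)), -42122) = Add(Rational(-4, 37), -42122) = Rational(-1558518, 37)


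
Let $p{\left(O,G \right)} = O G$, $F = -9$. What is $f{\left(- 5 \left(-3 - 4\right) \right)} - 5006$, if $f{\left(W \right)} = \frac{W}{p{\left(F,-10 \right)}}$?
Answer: $- \frac{90101}{18} \approx -5005.6$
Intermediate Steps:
$p{\left(O,G \right)} = G O$
$f{\left(W \right)} = \frac{W}{90}$ ($f{\left(W \right)} = \frac{W}{\left(-10\right) \left(-9\right)} = \frac{W}{90}$)
$f{\left(- 5 \left(-3 - 4\right) \right)} - 5006 = \frac{\left(-5\right) \left(-3 - 4\right)}{90} - 5006 = \frac{\left(-5\right) \left(-7\right)}{90} - 5006 = \frac{1}{90} \cdot 35 - 5006 = \frac{7}{18} - 5006 = - \frac{90101}{18}$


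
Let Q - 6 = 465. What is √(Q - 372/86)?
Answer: √862881/43 ≈ 21.603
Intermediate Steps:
Q = 471 (Q = 6 + 465 = 471)
√(Q - 372/86) = √(471 - 372/86) = √(471 - 372*1/86) = √(471 - 186/43) = √(20067/43) = √862881/43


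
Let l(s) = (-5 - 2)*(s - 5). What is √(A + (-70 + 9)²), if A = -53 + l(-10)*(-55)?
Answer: 7*I*√43 ≈ 45.902*I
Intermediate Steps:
l(s) = 35 - 7*s (l(s) = -7*(-5 + s) = 35 - 7*s)
A = -5828 (A = -53 + (35 - 7*(-10))*(-55) = -53 + (35 + 70)*(-55) = -53 + 105*(-55) = -53 - 5775 = -5828)
√(A + (-70 + 9)²) = √(-5828 + (-70 + 9)²) = √(-5828 + (-61)²) = √(-5828 + 3721) = √(-2107) = 7*I*√43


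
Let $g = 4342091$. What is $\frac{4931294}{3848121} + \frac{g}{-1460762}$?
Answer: $- \frac{9505444674983}{5621188928202} \approx -1.691$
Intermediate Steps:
$\frac{4931294}{3848121} + \frac{g}{-1460762} = \frac{4931294}{3848121} + \frac{4342091}{-1460762} = 4931294 \cdot \frac{1}{3848121} + 4342091 \left(- \frac{1}{1460762}\right) = \frac{4931294}{3848121} - \frac{4342091}{1460762} = - \frac{9505444674983}{5621188928202}$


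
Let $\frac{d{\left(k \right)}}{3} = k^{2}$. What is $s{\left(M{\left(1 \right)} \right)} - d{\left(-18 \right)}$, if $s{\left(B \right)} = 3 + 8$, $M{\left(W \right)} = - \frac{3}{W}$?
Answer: $-961$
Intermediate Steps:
$s{\left(B \right)} = 11$
$d{\left(k \right)} = 3 k^{2}$
$s{\left(M{\left(1 \right)} \right)} - d{\left(-18 \right)} = 11 - 3 \left(-18\right)^{2} = 11 - 3 \cdot 324 = 11 - 972 = -961$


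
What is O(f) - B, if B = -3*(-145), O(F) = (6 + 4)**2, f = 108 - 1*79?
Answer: -335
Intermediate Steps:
f = 29 (f = 108 - 79 = 29)
O(F) = 100 (O(F) = 10**2 = 100)
B = 435
O(f) - B = 100 - 1*435 = 100 - 435 = -335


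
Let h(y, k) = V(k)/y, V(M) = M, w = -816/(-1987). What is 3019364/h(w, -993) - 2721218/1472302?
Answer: -605471397663681/484164304247 ≈ -1250.5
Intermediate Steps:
w = 816/1987 (w = -816*(-1/1987) = 816/1987 ≈ 0.41067)
h(y, k) = k/y
3019364/h(w, -993) - 2721218/1472302 = 3019364/((-993/816/1987)) - 2721218/1472302 = 3019364/((-993*1987/816)) - 2721218*1/1472302 = 3019364/(-657697/272) - 1360609/736151 = 3019364*(-272/657697) - 1360609/736151 = -821267008/657697 - 1360609/736151 = -605471397663681/484164304247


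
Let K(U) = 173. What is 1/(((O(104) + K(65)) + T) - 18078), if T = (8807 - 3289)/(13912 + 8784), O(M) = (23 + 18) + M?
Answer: -11348/201537721 ≈ -5.6307e-5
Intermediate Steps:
O(M) = 41 + M
T = 2759/11348 (T = 5518/22696 = 5518*(1/22696) = 2759/11348 ≈ 0.24313)
1/(((O(104) + K(65)) + T) - 18078) = 1/((((41 + 104) + 173) + 2759/11348) - 18078) = 1/(((145 + 173) + 2759/11348) - 18078) = 1/((318 + 2759/11348) - 18078) = 1/(3611423/11348 - 18078) = 1/(-201537721/11348) = -11348/201537721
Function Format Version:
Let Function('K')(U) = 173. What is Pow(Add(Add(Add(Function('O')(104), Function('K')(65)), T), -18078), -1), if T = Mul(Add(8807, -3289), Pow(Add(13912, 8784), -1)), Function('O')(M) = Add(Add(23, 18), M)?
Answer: Rational(-11348, 201537721) ≈ -5.6307e-5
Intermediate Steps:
Function('O')(M) = Add(41, M)
T = Rational(2759, 11348) (T = Mul(5518, Pow(22696, -1)) = Mul(5518, Rational(1, 22696)) = Rational(2759, 11348) ≈ 0.24313)
Pow(Add(Add(Add(Function('O')(104), Function('K')(65)), T), -18078), -1) = Pow(Add(Add(Add(Add(41, 104), 173), Rational(2759, 11348)), -18078), -1) = Pow(Add(Add(Add(145, 173), Rational(2759, 11348)), -18078), -1) = Pow(Add(Add(318, Rational(2759, 11348)), -18078), -1) = Pow(Add(Rational(3611423, 11348), -18078), -1) = Pow(Rational(-201537721, 11348), -1) = Rational(-11348, 201537721)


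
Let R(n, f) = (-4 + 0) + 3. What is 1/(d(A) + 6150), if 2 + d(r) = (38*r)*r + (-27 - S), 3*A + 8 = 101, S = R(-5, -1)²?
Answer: 1/42638 ≈ 2.3453e-5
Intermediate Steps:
R(n, f) = -1 (R(n, f) = -4 + 3 = -1)
S = 1 (S = (-1)² = 1)
A = 31 (A = -8/3 + (⅓)*101 = -8/3 + 101/3 = 31)
d(r) = -30 + 38*r² (d(r) = -2 + ((38*r)*r + (-27 - 1*1)) = -2 + (38*r² + (-27 - 1)) = -2 + (38*r² - 28) = -2 + (-28 + 38*r²) = -30 + 38*r²)
1/(d(A) + 6150) = 1/((-30 + 38*31²) + 6150) = 1/((-30 + 38*961) + 6150) = 1/((-30 + 36518) + 6150) = 1/(36488 + 6150) = 1/42638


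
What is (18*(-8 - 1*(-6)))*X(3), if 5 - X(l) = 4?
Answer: -36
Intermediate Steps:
X(l) = 1 (X(l) = 5 - 1*4 = 5 - 4 = 1)
(18*(-8 - 1*(-6)))*X(3) = (18*(-8 - 1*(-6)))*1 = (18*(-8 + 6))*1 = (18*(-2))*1 = -36*1 = -36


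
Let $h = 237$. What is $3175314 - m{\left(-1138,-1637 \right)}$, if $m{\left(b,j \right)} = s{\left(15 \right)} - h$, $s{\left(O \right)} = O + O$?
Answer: $3175521$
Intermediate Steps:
$s{\left(O \right)} = 2 O$
$m{\left(b,j \right)} = -207$ ($m{\left(b,j \right)} = 2 \cdot 15 - 237 = 30 - 237 = -207$)
$3175314 - m{\left(-1138,-1637 \right)} = 3175314 - -207 = 3175314 + 207 = 3175521$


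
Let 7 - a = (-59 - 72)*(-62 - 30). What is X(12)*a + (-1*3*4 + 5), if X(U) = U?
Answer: -144547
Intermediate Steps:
a = -12045 (a = 7 - (-59 - 72)*(-62 - 30) = 7 - (-131)*(-92) = 7 - 1*12052 = 7 - 12052 = -12045)
X(12)*a + (-1*3*4 + 5) = 12*(-12045) + (-1*3*4 + 5) = -144540 + (-3*4 + 5) = -144540 + (-12 + 5) = -144540 - 7 = -144547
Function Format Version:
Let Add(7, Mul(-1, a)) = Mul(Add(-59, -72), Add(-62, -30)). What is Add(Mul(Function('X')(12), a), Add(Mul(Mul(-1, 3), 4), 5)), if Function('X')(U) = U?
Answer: -144547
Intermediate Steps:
a = -12045 (a = Add(7, Mul(-1, Mul(Add(-59, -72), Add(-62, -30)))) = Add(7, Mul(-1, Mul(-131, -92))) = Add(7, Mul(-1, 12052)) = Add(7, -12052) = -12045)
Add(Mul(Function('X')(12), a), Add(Mul(Mul(-1, 3), 4), 5)) = Add(Mul(12, -12045), Add(Mul(Mul(-1, 3), 4), 5)) = Add(-144540, Add(Mul(-3, 4), 5)) = Add(-144540, Add(-12, 5)) = Add(-144540, -7) = -144547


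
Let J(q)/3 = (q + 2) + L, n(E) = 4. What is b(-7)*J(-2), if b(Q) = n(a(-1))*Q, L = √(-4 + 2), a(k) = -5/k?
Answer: -84*I*√2 ≈ -118.79*I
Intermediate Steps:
L = I*√2 (L = √(-2) = I*√2 ≈ 1.4142*I)
J(q) = 6 + 3*q + 3*I*√2 (J(q) = 3*((q + 2) + I*√2) = 3*((2 + q) + I*√2) = 3*(2 + q + I*√2) = 6 + 3*q + 3*I*√2)
b(Q) = 4*Q
b(-7)*J(-2) = (4*(-7))*(6 + 3*(-2) + 3*I*√2) = -28*(6 - 6 + 3*I*√2) = -84*I*√2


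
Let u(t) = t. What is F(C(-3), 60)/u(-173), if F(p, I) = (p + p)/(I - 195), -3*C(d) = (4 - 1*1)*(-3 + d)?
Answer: 4/7785 ≈ 0.00051381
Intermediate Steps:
C(d) = 3 - d (C(d) = -(4 - 1*1)*(-3 + d)/3 = -(4 - 1)*(-3 + d)/3 = -(-3 + d) = -(-9 + 3*d)/3 = 3 - d)
F(p, I) = 2*p/(-195 + I) (F(p, I) = (2*p)/(-195 + I) = 2*p/(-195 + I))
F(C(-3), 60)/u(-173) = (2*(3 - 1*(-3))/(-195 + 60))/(-173) = (2*(3 + 3)/(-135))*(-1/173) = (2*6*(-1/135))*(-1/173) = -4/45*(-1/173) = 4/7785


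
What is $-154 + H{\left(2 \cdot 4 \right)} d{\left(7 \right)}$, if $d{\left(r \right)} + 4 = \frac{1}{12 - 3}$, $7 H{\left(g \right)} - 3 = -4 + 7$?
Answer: $- \frac{472}{3} \approx -157.33$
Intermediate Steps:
$H{\left(g \right)} = \frac{6}{7}$ ($H{\left(g \right)} = \frac{3}{7} + \frac{-4 + 7}{7} = \frac{3}{7} + \frac{1}{7} \cdot 3 = \frac{3}{7} + \frac{3}{7} = \frac{6}{7}$)
$d{\left(r \right)} = - \frac{35}{9}$ ($d{\left(r \right)} = -4 + \frac{1}{12 - 3} = -4 + \frac{1}{9} = - \frac{35}{9}$)
$-154 + H{\left(2 \cdot 4 \right)} d{\left(7 \right)} = -154 + \frac{6}{7} \left(- \frac{35}{9}\right) = -154 - \frac{10}{3} = - \frac{472}{3}$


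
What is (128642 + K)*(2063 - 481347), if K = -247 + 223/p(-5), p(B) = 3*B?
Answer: -922958157368/15 ≈ -6.1531e+10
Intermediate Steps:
K = -3928/15 (K = -247 + 223/((3*(-5))) = -247 + 223/(-15) = -247 + 223*(-1/15) = -247 - 223/15 = -3928/15 ≈ -261.87)
(128642 + K)*(2063 - 481347) = (128642 - 3928/15)*(2063 - 481347) = (1925702/15)*(-479284) = -922958157368/15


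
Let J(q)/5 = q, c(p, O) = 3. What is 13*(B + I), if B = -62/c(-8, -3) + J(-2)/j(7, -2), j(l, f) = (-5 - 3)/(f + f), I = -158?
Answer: -7163/3 ≈ -2387.7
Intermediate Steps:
J(q) = 5*q
j(l, f) = -4/f (j(l, f) = -8*1/(2*f) = -4/f)
B = -77/3 (B = -62/3 + (5*(-2))/((-4/(-2))) = -62*1/3 - 10/((-4*(-1/2))) = -62/3 - 10/2 = -62/3 - 10*1/2 = -62/3 - 5 = -77/3 ≈ -25.667)
13*(B + I) = 13*(-77/3 - 158) = 13*(-551/3) = -7163/3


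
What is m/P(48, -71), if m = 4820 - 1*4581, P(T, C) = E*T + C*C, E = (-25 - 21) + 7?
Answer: 239/3169 ≈ 0.075418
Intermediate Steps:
E = -39 (E = -46 + 7 = -39)
P(T, C) = C² - 39*T (P(T, C) = -39*T + C*C = -39*T + C² = C² - 39*T)
m = 239 (m = 4820 - 4581 = 239)
m/P(48, -71) = 239/((-71)² - 39*48) = 239/(5041 - 1872) = 239/3169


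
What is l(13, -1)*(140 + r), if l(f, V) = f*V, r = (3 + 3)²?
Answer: -2288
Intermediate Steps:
r = 36 (r = 6² = 36)
l(f, V) = V*f
l(13, -1)*(140 + r) = (-1*13)*(140 + 36) = -13*176 = -2288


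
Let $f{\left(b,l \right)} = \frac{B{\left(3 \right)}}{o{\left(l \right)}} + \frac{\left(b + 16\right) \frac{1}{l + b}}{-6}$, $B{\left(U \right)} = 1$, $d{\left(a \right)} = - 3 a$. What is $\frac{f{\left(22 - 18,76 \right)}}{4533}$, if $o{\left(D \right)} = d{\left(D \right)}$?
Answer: $- \frac{7}{689016} \approx -1.0159 \cdot 10^{-5}$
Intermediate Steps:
$o{\left(D \right)} = - 3 D$
$f{\left(b,l \right)} = - \frac{1}{3 l} - \frac{16 + b}{6 \left(b + l\right)}$ ($f{\left(b,l \right)} = 1 \frac{1}{\left(-3\right) l} + \frac{\left(b + 16\right) \frac{1}{l + b}}{-6} = 1 \left(- \frac{1}{3 l}\right) + \frac{16 + b}{b + l} \left(- \frac{1}{6}\right) = - \frac{1}{3 l} + \frac{16 + b}{b + l} \left(- \frac{1}{6}\right) = - \frac{1}{3 l} - \frac{16 + b}{6 \left(b + l\right)}$)
$\frac{f{\left(22 - 18,76 \right)}}{4533} = \frac{\frac{1}{6} \cdot \frac{1}{76} \frac{1}{\left(22 - 18\right) + 76} \left(\left(-18\right) 76 - 2 \left(22 - 18\right) - \left(22 - 18\right) 76\right)}{4533} = \frac{1}{6} \cdot \frac{1}{76} \frac{1}{4 + 76} \left(-1368 - 8 - 4 \cdot 76\right) \frac{1}{4533} = \frac{1}{6} \cdot \frac{1}{76} \cdot \frac{1}{80} \left(-1368 - 8 - 304\right) \frac{1}{4533} = \frac{1}{6} \cdot \frac{1}{76} \cdot \frac{1}{80} \left(-1680\right) \frac{1}{4533} = \left(- \frac{7}{152}\right) \frac{1}{4533} = - \frac{7}{689016}$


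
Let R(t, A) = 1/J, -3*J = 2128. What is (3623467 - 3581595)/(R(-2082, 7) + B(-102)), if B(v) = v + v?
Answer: -89103616/434115 ≈ -205.25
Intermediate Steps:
B(v) = 2*v
J = -2128/3 (J = -⅓*2128 = -2128/3 ≈ -709.33)
R(t, A) = -3/2128 (R(t, A) = 1/(-2128/3) = -3/2128)
(3623467 - 3581595)/(R(-2082, 7) + B(-102)) = (3623467 - 3581595)/(-3/2128 + 2*(-102)) = 41872/(-3/2128 - 204) = 41872/(-434115/2128) = 41872*(-2128/434115) = -89103616/434115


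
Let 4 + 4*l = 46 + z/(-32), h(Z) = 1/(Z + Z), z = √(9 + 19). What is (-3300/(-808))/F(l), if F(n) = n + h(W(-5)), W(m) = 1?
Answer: 6195200/16685503 + 8800*√7/16685503 ≈ 0.37269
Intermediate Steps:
z = 2*√7 (z = √28 = 2*√7 ≈ 5.2915)
h(Z) = 1/(2*Z)
l = 21/2 - √7/64 (l = -1 + (46 + (2*√7)/(-32))/4 = -1 + (46 + (2*√7)*(-1/32))/4 = -1 + (46 - √7/16)/4 = -1 + (23/2 - √7/64) = 21/2 - √7/64 ≈ 10.459)
F(n) = ½ + n (F(n) = n + (½)/1 = n + (½)*1 = n + ½ = ½ + n)
(-3300/(-808))/F(l) = (-3300/(-808))/(½ + (21/2 - √7/64)) = (-3300*(-1/808))/(11 - √7/64) = 825/(202*(11 - √7/64))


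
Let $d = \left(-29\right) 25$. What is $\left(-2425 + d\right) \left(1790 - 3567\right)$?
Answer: $5597550$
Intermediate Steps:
$d = -725$
$\left(-2425 + d\right) \left(1790 - 3567\right) = \left(-2425 - 725\right) \left(1790 - 3567\right) = \left(-3150\right) \left(-1777\right) = 5597550$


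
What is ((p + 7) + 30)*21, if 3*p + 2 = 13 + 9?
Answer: 917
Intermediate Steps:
p = 20/3 (p = -⅔ + (13 + 9)/3 = -⅔ + (⅓)*22 = -⅔ + 22/3 = 20/3 ≈ 6.6667)
((p + 7) + 30)*21 = ((20/3 + 7) + 30)*21 = (41/3 + 30)*21 = (131/3)*21 = 917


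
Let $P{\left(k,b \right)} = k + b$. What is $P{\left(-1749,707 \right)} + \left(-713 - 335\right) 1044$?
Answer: $-1095154$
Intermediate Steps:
$P{\left(k,b \right)} = b + k$
$P{\left(-1749,707 \right)} + \left(-713 - 335\right) 1044 = \left(707 - 1749\right) + \left(-713 - 335\right) 1044 = -1042 - 1094112 = -1095154$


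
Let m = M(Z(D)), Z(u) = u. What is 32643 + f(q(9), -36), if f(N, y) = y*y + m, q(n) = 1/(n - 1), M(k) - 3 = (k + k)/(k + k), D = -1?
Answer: 33943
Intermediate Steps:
M(k) = 4 (M(k) = 3 + (k + k)/(k + k) = 3 + (2*k)/((2*k)) = 3 + (2*k)*(1/(2*k)) = 3 + 1 = 4)
q(n) = 1/(-1 + n)
m = 4
f(N, y) = 4 + y² (f(N, y) = y*y + 4 = y² + 4 = 4 + y²)
32643 + f(q(9), -36) = 32643 + (4 + (-36)²) = 32643 + (4 + 1296) = 32643 + 1300 = 33943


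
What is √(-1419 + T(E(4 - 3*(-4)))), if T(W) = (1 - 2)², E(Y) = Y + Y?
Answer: I*√1418 ≈ 37.656*I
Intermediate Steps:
E(Y) = 2*Y
T(W) = 1 (T(W) = (-1)² = 1)
√(-1419 + T(E(4 - 3*(-4)))) = √(-1419 + 1) = √(-1418) = I*√1418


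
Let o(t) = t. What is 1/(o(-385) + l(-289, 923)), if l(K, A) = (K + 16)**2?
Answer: 1/74144 ≈ 1.3487e-5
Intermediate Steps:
l(K, A) = (16 + K)**2
1/(o(-385) + l(-289, 923)) = 1/(-385 + (16 - 289)**2) = 1/(-385 + (-273)**2) = 1/(-385 + 74529) = 1/74144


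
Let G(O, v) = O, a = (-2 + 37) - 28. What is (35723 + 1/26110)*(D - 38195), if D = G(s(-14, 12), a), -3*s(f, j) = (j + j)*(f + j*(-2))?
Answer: -5048854125303/3730 ≈ -1.3536e+9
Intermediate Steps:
s(f, j) = -2*j*(f - 2*j)/3 (s(f, j) = -(j + j)*(f + j*(-2))/3 = -2*j*(f - 2*j)/3)
a = 7 (a = 35 - 28 = 7)
D = 304 (D = (⅔)*12*(-1*(-14) + 2*12) = (⅔)*12*(14 + 24) = (⅔)*12*38 = 304)
(35723 + 1/26110)*(D - 38195) = (35723 + 1/26110)*(304 - 38195) = (35723 + 1/26110)*(-37891) = (932727531/26110)*(-37891) = -5048854125303/3730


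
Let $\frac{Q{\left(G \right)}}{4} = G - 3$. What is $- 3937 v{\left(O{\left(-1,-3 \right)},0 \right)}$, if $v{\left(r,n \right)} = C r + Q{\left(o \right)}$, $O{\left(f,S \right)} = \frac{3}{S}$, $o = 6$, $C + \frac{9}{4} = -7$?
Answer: $- \frac{334645}{4} \approx -83661.0$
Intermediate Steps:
$C = - \frac{37}{4}$ ($C = - \frac{9}{4} - 7 = - \frac{37}{4} \approx -9.25$)
$Q{\left(G \right)} = -12 + 4 G$ ($Q{\left(G \right)} = 4 \left(G - 3\right) = 4 \left(-3 + G\right) = -12 + 4 G$)
$v{\left(r,n \right)} = 12 - \frac{37 r}{4}$ ($v{\left(r,n \right)} = - \frac{37 r}{4} + \left(-12 + 4 \cdot 6\right) = - \frac{37 r}{4} + \left(-12 + 24\right) = - \frac{37 r}{4} + 12 = 12 - \frac{37 r}{4}$)
$- 3937 v{\left(O{\left(-1,-3 \right)},0 \right)} = - 3937 \left(12 - \frac{37 \frac{3}{-3}}{4}\right) = - 3937 \left(12 - \frac{37 \cdot 3 \left(- \frac{1}{3}\right)}{4}\right) = - 3937 \left(12 - - \frac{37}{4}\right) = - 3937 \left(12 + \frac{37}{4}\right) = \left(-3937\right) \frac{85}{4} = - \frac{334645}{4}$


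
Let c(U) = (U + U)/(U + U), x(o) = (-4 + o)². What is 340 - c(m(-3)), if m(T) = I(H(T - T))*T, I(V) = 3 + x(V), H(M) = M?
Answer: 339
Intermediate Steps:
I(V) = 3 + (-4 + V)²
m(T) = 19*T (m(T) = (3 + (-4 + (T - T))²)*T = (3 + (-4 + 0)²)*T = (3 + (-4)²)*T = (3 + 16)*T = 19*T)
c(U) = 1 (c(U) = (2*U)/((2*U)) = (2*U)*(1/(2*U)) = 1)
340 - c(m(-3)) = 340 - 1*1 = 340 - 1 = 339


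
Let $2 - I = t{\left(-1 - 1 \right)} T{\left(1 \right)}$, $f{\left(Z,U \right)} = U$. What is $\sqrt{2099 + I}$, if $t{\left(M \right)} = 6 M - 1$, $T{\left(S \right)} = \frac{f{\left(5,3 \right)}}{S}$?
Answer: $2 \sqrt{535} \approx 46.26$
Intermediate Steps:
$T{\left(S \right)} = \frac{3}{S}$
$t{\left(M \right)} = -1 + 6 M$
$I = 41$ ($I = 2 - \left(-1 + 6 \left(-1 - 1\right)\right) \frac{3}{1} = 2 - \left(-1 + 6 \left(-1 - 1\right)\right) 3 \cdot 1 = 2 - \left(-1 + 6 \left(-2\right)\right) 3 = 2 - \left(-1 - 12\right) 3 = 2 - \left(-13\right) 3 = 2 - -39 = 2 + 39 = 41$)
$\sqrt{2099 + I} = \sqrt{2099 + 41} = \sqrt{2140} = 2 \sqrt{535}$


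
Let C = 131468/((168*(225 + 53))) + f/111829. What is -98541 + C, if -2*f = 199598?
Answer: -128663991394945/1305715404 ≈ -98539.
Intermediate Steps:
f = -99799 (f = -1/2*199598 = -99799)
C = 2510230619/1305715404 (C = 131468/((168*(225 + 53))) - 99799/111829 = 131468/((168*278)) - 99799*1/111829 = 131468/46704 - 99799/111829 = 131468*(1/46704) - 99799/111829 = 32867/11676 - 99799/111829 = 2510230619/1305715404 ≈ 1.9225)
-98541 + C = -98541 + 2510230619/1305715404 = -128663991394945/1305715404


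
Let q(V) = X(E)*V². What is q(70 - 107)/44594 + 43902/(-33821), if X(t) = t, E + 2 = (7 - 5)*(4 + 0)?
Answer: -839980047/754106837 ≈ -1.1139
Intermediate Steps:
E = 6 (E = -2 + (7 - 5)*(4 + 0) = -2 + 2*4 = -2 + 8 = 6)
q(V) = 6*V²
q(70 - 107)/44594 + 43902/(-33821) = (6*(70 - 107)²)/44594 + 43902/(-33821) = (6*(-37)²)*(1/44594) + 43902*(-1/33821) = (6*1369)*(1/44594) - 43902/33821 = 8214*(1/44594) - 43902/33821 = 4107/22297 - 43902/33821 = -839980047/754106837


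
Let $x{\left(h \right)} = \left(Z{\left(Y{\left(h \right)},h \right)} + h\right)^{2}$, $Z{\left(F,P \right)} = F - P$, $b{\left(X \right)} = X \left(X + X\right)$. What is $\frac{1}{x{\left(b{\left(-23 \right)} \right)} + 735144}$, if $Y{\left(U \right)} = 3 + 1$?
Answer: $\frac{1}{735160} \approx 1.3602 \cdot 10^{-6}$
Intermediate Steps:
$b{\left(X \right)} = 2 X^{2}$ ($b{\left(X \right)} = X 2 X = 2 X^{2}$)
$Y{\left(U \right)} = 4$
$x{\left(h \right)} = 16$ ($x{\left(h \right)} = \left(\left(4 - h\right) + h\right)^{2} = 4^{2} = 16$)
$\frac{1}{x{\left(b{\left(-23 \right)} \right)} + 735144} = \frac{1}{16 + 735144} = \frac{1}{735160}$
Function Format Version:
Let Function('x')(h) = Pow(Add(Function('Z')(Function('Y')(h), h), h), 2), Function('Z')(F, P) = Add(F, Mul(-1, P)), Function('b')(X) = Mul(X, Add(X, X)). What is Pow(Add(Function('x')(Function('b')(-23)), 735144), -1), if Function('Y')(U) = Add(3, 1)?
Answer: Rational(1, 735160) ≈ 1.3602e-6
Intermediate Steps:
Function('b')(X) = Mul(2, Pow(X, 2)) (Function('b')(X) = Mul(X, Mul(2, X)) = Mul(2, Pow(X, 2)))
Function('Y')(U) = 4
Function('x')(h) = 16 (Function('x')(h) = Pow(Add(Add(4, Mul(-1, h)), h), 2) = Pow(4, 2) = 16)
Pow(Add(Function('x')(Function('b')(-23)), 735144), -1) = Pow(Add(16, 735144), -1) = Pow(735160, -1) = Rational(1, 735160)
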